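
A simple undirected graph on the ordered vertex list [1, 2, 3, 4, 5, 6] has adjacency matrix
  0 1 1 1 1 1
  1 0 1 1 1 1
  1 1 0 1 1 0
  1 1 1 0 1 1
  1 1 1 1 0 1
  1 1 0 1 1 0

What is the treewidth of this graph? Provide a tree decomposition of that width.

Each bag holds 5 vertices, so the decomposition has width 4, which upper-bounds the treewidth. On the other hand G contains the 5-clique {1, 2, 3, 4, 5}. A clique must lie in a single bag of any decomposition, so no decomposition can have width below 4. Hence tw(G) = 4 exactly.

Treewidth 4.
One such decomposition:
Bags: B1 = {1, 2, 3, 4, 5}  B2 = {1, 2, 4, 5, 6}
Tree: B1–B2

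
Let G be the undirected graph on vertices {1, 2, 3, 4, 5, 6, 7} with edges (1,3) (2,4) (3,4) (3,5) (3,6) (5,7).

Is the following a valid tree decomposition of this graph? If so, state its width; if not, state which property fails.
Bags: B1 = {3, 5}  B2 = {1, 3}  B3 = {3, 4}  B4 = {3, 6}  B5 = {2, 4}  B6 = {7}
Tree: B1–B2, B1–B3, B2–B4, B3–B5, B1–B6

A tree decomposition must satisfy three properties: every vertex lies in some bag; for every edge, both endpoints lie together in some bag; and for every vertex, the bags containing it form a connected subtree. Here edge (5,7) lies in no bag, so the decomposition is invalid.

No — edge (5,7) lies in no bag.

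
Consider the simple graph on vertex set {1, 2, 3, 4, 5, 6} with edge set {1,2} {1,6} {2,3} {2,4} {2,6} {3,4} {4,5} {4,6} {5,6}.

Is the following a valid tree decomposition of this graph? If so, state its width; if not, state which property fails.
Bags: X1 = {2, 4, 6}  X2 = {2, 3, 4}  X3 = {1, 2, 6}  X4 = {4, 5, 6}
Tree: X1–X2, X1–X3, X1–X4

Checking the three conditions: (i) the bags cover all of {1, 2, 3, 4, 5, 6}; (ii) for each edge, some bag contains both endpoints; (iii) the bags containing any fixed vertex form a subtree. All hold, so the decomposition is valid with width 3 − 1 = 2.

Yes; width 2.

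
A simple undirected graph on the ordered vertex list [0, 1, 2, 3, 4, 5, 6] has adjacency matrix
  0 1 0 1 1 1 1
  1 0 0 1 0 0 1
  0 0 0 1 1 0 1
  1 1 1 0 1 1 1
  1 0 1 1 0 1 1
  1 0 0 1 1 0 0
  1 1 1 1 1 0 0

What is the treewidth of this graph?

3

A width-3 tree decomposition is:
Bags: B1 = {0, 3, 4, 5}  B2 = {0, 3, 4, 6}  B3 = {2, 3, 4, 6}  B4 = {0, 1, 3, 6}
Tree: B1–B2, B2–B3, B2–B4
Every bag has size at most 4, so the width is 4 − 1 = 3 and tw(G) ≤ 3. Conversely, {0, 1, 3, 6} is a clique of size 4, and the vertices of any clique must share a bag in every tree decomposition; so some bag has ≥ 4 vertices and tw(G) ≥ 3. Therefore the treewidth is 3.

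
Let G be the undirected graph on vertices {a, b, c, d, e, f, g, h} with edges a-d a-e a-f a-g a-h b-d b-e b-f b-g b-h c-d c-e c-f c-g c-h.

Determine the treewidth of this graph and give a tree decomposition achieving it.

Treewidth 3.
One optimal decomposition is:
Bags: B1 = {a, b, c, g}  B2 = {a, b, c, h}  B3 = {a, b, c, d}  B4 = {a, b, c, f}  B5 = {a, b, c, e}
Tree: B1–B2, B2–B3, B3–B4, B4–B5

Every bag has size at most 4, so the width is 4 − 1 = 3 and tw(G) ≤ 3. For the lower bound: the 4 vertex sets {c,g}, {b,h}, {a}, {d} are disjoint, each induces a connected subgraph, and every pair is joined by at least one edge of G. Contracting each set to a single vertex therefore yields K_{4} as a minor, and since treewidth is minor-monotone, tw(G) ≥ tw(K_{4}) = 3. The upper and lower bounds meet at 3, so that is the treewidth.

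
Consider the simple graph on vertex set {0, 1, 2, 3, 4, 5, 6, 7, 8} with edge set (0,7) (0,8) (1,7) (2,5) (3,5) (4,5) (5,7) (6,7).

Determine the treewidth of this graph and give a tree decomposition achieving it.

Treewidth 1.
Bags: B1 = {5, 7}  B2 = {0, 7}  B3 = {3, 5}  B4 = {0, 8}  B5 = {1, 7}  B6 = {6, 7}  B7 = {4, 5}  B8 = {2, 5}
Tree: B1–B2, B1–B3, B2–B4, B2–B5, B1–B6, B3–B7, B7–B8

Every bag has size at most 2, so the width is 2 − 1 = 1 and tw(G) ≤ 1. Since G has at least one edge (e.g. 5–7), it is not an edgeless graph, so tw(G) ≥ 1. Therefore the treewidth is 1.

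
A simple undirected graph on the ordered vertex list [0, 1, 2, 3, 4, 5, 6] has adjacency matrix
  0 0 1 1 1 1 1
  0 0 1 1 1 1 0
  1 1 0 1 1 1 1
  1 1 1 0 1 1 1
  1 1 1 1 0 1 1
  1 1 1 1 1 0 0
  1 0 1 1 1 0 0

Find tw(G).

A width-4 tree decomposition is:
Bags: B1 = {0, 2, 3, 4, 5}  B2 = {1, 2, 3, 4, 5}  B3 = {0, 2, 3, 4, 6}
Tree: B1–B2, B1–B3
Every bag has size at most 5, so the width is 5 − 1 = 4 and tw(G) ≤ 4. Conversely, {0, 2, 3, 4, 5} is a clique of size 5, and the vertices of any clique must share a bag in every tree decomposition; so some bag has ≥ 5 vertices and tw(G) ≥ 4. Hence tw(G) = 4 exactly.

4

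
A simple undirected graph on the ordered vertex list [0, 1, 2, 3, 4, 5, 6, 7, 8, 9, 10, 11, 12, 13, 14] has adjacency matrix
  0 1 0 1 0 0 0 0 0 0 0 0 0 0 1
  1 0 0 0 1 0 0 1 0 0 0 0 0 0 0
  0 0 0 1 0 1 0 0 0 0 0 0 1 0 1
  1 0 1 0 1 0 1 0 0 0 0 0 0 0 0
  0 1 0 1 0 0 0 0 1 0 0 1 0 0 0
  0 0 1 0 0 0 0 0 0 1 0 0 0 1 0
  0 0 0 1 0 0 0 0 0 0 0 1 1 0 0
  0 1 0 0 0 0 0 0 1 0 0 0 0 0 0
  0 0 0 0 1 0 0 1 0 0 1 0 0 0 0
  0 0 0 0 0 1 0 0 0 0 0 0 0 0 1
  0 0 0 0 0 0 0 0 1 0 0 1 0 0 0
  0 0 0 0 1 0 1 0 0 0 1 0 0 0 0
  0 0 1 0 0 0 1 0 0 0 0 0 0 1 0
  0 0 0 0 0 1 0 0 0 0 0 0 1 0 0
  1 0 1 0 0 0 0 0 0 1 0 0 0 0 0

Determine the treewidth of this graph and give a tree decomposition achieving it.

Treewidth 3.
One optimal decomposition is:
Bags: B1 = {1, 7, 8, 10}  B2 = {1, 4, 8, 10}  B3 = {1, 4, 10, 11}  B4 = {0, 1, 4, 11}  B5 = {0, 3, 4, 11}  B6 = {0, 3, 6, 11}  B7 = {0, 3, 6, 14}  B8 = {2, 3, 6, 14}  B9 = {2, 6, 12, 14}  B10 = {2, 9, 12, 14}  B11 = {2, 5, 9, 12}  B12 = {5, 9, 12, 13}
Tree: B1–B2, B2–B3, B3–B4, B4–B5, B5–B6, B6–B7, B7–B8, B8–B9, B9–B10, B10–B11, B11–B12

Every bag has size at most 4, so the width is 4 − 1 = 3 and tw(G) ≤ 3. For the lower bound: the 4 vertex sets {7,8,10}, {1}, {4}, {0,3,6,11} are disjoint, each induces a connected subgraph, and every pair is joined by at least one edge of G. Contracting each set to a single vertex therefore yields K_{4} as a minor, and since treewidth is minor-monotone, tw(G) ≥ tw(K_{4}) = 3. Hence tw(G) = 3 exactly.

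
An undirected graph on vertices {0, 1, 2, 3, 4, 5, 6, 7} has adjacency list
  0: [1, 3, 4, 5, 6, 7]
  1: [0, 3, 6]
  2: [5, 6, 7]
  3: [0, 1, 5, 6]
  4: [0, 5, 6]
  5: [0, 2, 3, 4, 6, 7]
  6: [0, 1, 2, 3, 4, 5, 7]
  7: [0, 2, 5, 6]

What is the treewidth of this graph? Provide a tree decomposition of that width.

Treewidth 3.
One optimal decomposition is:
Bags: B1 = {0, 4, 5, 6}  B2 = {0, 5, 6, 7}  B3 = {0, 3, 5, 6}  B4 = {0, 1, 3, 6}  B5 = {2, 5, 6, 7}
Tree: B1–B2, B1–B3, B3–B4, B2–B5

Every bag has size at most 4, so the width is 4 − 1 = 3 and tw(G) ≤ 3. On the other hand G contains the 4-clique {0, 1, 3, 6}. A clique must lie in a single bag of any decomposition, so no decomposition can have width below 3. Hence tw(G) = 3 exactly.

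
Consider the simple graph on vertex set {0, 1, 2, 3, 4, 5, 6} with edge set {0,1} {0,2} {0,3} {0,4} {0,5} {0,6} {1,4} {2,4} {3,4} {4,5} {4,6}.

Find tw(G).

A width-2 tree decomposition is:
Bags: B1 = {0, 4, 5}  B2 = {0, 4, 6}  B3 = {0, 2, 4}  B4 = {0, 1, 4}  B5 = {0, 3, 4}
Tree: B1–B2, B2–B3, B3–B4, B2–B5
The largest bag has 3 vertices, giving width 2; this decomposition certifies tw(G) ≤ 2. For the lower bound, the 3 vertices {0, 1, 4} are pairwise adjacent, and any tree decomposition puts a clique entirely inside one bag — forcing width ≥ 2. Combining the bounds, tw(G) = 2.

2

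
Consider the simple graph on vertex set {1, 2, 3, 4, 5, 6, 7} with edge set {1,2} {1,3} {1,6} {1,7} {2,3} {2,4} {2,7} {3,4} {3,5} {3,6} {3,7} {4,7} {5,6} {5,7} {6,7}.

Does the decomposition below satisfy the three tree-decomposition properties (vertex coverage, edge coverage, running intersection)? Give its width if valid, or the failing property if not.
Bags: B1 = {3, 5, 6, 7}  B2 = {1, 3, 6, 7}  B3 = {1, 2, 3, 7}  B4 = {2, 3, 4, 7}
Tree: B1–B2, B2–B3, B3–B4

Yes; width 3.

Every vertex of G appears in some bag (union = {1, 2, 3, 4, 5, 6, 7}); every edge is covered by a bag; and for each vertex v the set of bags containing v is connected in the bag tree. The decomposition is therefore valid. The largest bag has 4 vertices, so the width is 3.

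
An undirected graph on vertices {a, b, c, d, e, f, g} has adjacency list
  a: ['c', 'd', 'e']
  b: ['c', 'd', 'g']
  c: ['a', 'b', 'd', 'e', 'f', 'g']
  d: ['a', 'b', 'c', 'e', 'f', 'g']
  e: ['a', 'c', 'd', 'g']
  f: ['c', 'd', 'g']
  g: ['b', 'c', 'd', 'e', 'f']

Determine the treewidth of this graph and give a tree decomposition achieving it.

Every bag has size at most 4, so the width is 4 − 1 = 3 and tw(G) ≤ 3. For the lower bound, the 4 vertices {c, d, e, g} are pairwise adjacent, and any tree decomposition puts a clique entirely inside one bag — forcing width ≥ 3. The upper and lower bounds meet at 3, so that is the treewidth.

Treewidth 3.
Bags: B1 = {c, d, e, g}  B2 = {b, c, d, g}  B3 = {c, d, f, g}  B4 = {a, c, d, e}
Tree: B1–B2, B2–B3, B1–B4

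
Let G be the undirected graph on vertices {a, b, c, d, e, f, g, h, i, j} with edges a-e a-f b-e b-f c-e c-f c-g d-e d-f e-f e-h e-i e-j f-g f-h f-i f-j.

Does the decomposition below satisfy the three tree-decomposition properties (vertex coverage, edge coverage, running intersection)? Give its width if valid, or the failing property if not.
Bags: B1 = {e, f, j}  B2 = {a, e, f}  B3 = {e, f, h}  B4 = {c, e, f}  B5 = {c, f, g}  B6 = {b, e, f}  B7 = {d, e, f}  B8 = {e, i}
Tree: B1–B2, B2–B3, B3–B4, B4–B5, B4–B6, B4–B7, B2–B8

No — edge (f,i) lies in no bag.

A tree decomposition must satisfy three properties: every vertex lies in some bag; for every edge, both endpoints lie together in some bag; and for every vertex, the bags containing it form a connected subtree. Here edge (f,i) lies in no bag, so the decomposition is invalid.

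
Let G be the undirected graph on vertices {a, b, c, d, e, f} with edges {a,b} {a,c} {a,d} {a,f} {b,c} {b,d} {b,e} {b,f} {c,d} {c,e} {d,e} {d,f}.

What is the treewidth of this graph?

3

A width-3 tree decomposition is:
Bags: B1 = {a, b, c, d}  B2 = {a, b, d, f}  B3 = {b, c, d, e}
Tree: B1–B2, B1–B3
The largest bag has 4 vertices, giving width 3; this decomposition certifies tw(G) ≤ 3. For the lower bound, the 4 vertices {b, c, d, e} are pairwise adjacent, and any tree decomposition puts a clique entirely inside one bag — forcing width ≥ 3. Therefore the treewidth is 3.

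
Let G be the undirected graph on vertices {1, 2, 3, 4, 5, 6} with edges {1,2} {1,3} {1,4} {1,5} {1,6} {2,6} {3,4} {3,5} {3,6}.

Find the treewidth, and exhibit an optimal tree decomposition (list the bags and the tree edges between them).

The largest bag has 3 vertices, giving width 2; this decomposition certifies tw(G) ≤ 2. On the other hand G contains the 3-clique {1, 2, 6}. A clique must lie in a single bag of any decomposition, so no decomposition can have width below 2. The upper and lower bounds meet at 2, so that is the treewidth.

Treewidth 2.
One optimal decomposition is:
Bags: B1 = {1, 3, 5}  B2 = {1, 3, 6}  B3 = {1, 3, 4}  B4 = {1, 2, 6}
Tree: B1–B2, B2–B3, B2–B4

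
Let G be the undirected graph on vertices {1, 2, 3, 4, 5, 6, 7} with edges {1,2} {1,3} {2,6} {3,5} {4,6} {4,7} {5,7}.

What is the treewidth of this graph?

2

A width-2 tree decomposition is:
Bags: B1 = {4, 6, 7}  B2 = {5, 6, 7}  B3 = {3, 5, 6}  B4 = {1, 3, 6}  B5 = {1, 2, 6}
Tree: B1–B2, B2–B3, B3–B4, B4–B5
Every bag has size at most 3, so the width is 3 − 1 = 2 and tw(G) ≤ 2. For the lower bound, G contains the cycle 6–4–7–5–3–1–2–6, so G is not a forest; only forests have treewidth ≤ 1, hence tw(G) ≥ 2. Combining the bounds, tw(G) = 2.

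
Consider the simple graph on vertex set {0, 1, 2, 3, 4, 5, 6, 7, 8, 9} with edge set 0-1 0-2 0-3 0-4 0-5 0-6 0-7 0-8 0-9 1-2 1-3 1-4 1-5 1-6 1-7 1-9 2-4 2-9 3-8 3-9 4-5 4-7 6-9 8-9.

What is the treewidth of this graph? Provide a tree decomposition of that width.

Treewidth 3.
One such decomposition:
Bags: B1 = {0, 1, 3, 9}  B2 = {0, 1, 2, 9}  B3 = {0, 1, 2, 4}  B4 = {0, 1, 4, 7}  B5 = {0, 3, 8, 9}  B6 = {0, 1, 6, 9}  B7 = {0, 1, 4, 5}
Tree: B1–B2, B2–B3, B3–B4, B1–B5, B1–B6, B3–B7

Each bag holds 4 vertices, so the decomposition has width 3, which upper-bounds the treewidth. On the other hand G contains the 4-clique {0, 3, 8, 9}. A clique must lie in a single bag of any decomposition, so no decomposition can have width below 3. Combining the bounds, tw(G) = 3.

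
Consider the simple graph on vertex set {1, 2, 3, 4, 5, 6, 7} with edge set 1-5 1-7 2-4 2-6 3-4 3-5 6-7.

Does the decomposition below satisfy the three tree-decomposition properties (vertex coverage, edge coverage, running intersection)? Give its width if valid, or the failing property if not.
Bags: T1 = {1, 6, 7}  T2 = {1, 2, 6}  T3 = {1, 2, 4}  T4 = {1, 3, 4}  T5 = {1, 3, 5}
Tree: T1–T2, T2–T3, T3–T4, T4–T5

Yes; width 2.

Vertex coverage: the bags together contain {1, 2, 3, 4, 5, 6, 7}, the full vertex set. Edge coverage: each edge of G has both endpoints in at least one bag. Running intersection: for every vertex, the bags containing it form a connected subtree. All three properties hold, so this is a valid tree decomposition of width max|bag| − 1 = 2, and hence tw(G) ≤ 2.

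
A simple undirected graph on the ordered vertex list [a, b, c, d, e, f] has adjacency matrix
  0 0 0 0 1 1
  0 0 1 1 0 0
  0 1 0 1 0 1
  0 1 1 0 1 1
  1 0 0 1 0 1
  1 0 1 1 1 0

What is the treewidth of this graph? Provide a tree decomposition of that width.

Each bag holds 3 vertices, so the decomposition has width 2, which upper-bounds the treewidth. On the other hand G contains the 3-clique {d, e, f}. A clique must lie in a single bag of any decomposition, so no decomposition can have width below 2. Therefore the treewidth is 2.

Treewidth 2.
One such decomposition:
Bags: B1 = {d, e, f}  B2 = {a, e, f}  B3 = {c, d, f}  B4 = {b, c, d}
Tree: B1–B2, B1–B3, B3–B4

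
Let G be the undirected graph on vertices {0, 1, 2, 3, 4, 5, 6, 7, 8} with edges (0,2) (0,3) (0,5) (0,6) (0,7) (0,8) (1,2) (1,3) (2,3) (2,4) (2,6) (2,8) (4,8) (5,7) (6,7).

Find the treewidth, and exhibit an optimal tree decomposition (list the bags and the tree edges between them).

Treewidth 2.
One optimal decomposition is:
Bags: B1 = {0, 2, 6}  B2 = {0, 6, 7}  B3 = {0, 2, 8}  B4 = {0, 5, 7}  B5 = {2, 4, 8}  B6 = {0, 2, 3}  B7 = {1, 2, 3}
Tree: B1–B2, B1–B3, B2–B4, B3–B5, B1–B6, B6–B7

The largest bag has 3 vertices, giving width 2; this decomposition certifies tw(G) ≤ 2. On the other hand G contains the 3-clique {0, 2, 8}. A clique must lie in a single bag of any decomposition, so no decomposition can have width below 2. Hence tw(G) = 2 exactly.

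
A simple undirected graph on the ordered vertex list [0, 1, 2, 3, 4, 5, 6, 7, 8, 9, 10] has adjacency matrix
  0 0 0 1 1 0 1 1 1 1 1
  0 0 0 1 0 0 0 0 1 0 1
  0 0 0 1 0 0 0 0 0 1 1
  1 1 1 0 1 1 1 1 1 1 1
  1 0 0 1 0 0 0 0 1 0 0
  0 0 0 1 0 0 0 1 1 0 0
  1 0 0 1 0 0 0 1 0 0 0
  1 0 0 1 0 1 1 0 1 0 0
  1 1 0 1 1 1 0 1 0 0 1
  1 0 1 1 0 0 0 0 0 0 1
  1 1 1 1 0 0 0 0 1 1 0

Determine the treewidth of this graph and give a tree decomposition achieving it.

Every bag has size at most 4, so the width is 4 − 1 = 3 and tw(G) ≤ 3. For the lower bound, the 4 vertices {0, 3, 8, 10} are pairwise adjacent, and any tree decomposition puts a clique entirely inside one bag — forcing width ≥ 3. Therefore the treewidth is 3.

Treewidth 3.
Bags: B1 = {0, 3, 8, 10}  B2 = {1, 3, 8, 10}  B3 = {0, 3, 4, 8}  B4 = {0, 3, 9, 10}  B5 = {0, 3, 7, 8}  B6 = {2, 3, 9, 10}  B7 = {3, 5, 7, 8}  B8 = {0, 3, 6, 7}
Tree: B1–B2, B1–B3, B1–B4, B3–B5, B4–B6, B5–B7, B5–B8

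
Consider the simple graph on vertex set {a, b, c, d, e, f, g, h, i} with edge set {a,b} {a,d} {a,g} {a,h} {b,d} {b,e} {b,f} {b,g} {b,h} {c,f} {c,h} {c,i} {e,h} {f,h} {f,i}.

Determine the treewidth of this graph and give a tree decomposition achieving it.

Every bag has size at most 3, so the width is 3 − 1 = 2 and tw(G) ≤ 2. Conversely, {c, f, h} is a clique of size 3, and the vertices of any clique must share a bag in every tree decomposition; so some bag has ≥ 3 vertices and tw(G) ≥ 2. The upper and lower bounds meet at 2, so that is the treewidth.

Treewidth 2.
Bags: B1 = {b, f, h}  B2 = {b, e, h}  B3 = {a, b, h}  B4 = {a, b, g}  B5 = {a, b, d}  B6 = {c, f, h}  B7 = {c, f, i}
Tree: B1–B2, B1–B3, B3–B4, B3–B5, B1–B6, B6–B7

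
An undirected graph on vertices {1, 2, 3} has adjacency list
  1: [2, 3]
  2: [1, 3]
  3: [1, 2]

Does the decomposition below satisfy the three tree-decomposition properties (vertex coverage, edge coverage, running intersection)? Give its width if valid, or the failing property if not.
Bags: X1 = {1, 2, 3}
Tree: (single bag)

Vertex coverage: the bags together contain {1, 2, 3}, the full vertex set. Edge coverage: each edge of G has both endpoints in at least one bag. Running intersection: for every vertex, the bags containing it form a connected subtree. All three properties hold, so this is a valid tree decomposition of width max|bag| − 1 = 2, and hence tw(G) ≤ 2.

Yes; width 2.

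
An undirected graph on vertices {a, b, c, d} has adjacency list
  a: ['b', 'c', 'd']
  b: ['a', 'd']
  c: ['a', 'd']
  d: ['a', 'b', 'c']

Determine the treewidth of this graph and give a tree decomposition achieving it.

Treewidth 2.
One such decomposition:
Bags: B1 = {a, c, d}  B2 = {a, b, d}
Tree: B1–B2

The largest bag has 3 vertices, giving width 2; this decomposition certifies tw(G) ≤ 2. For the lower bound, the 3 vertices {a, c, d} are pairwise adjacent, and any tree decomposition puts a clique entirely inside one bag — forcing width ≥ 2. Combining the bounds, tw(G) = 2.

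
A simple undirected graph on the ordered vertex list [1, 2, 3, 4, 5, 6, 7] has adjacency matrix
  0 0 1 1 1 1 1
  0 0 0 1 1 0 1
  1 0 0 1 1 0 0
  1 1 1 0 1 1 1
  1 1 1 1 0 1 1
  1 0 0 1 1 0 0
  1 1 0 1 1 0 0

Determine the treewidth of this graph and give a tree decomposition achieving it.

Treewidth 3.
One optimal decomposition is:
Bags: B1 = {1, 4, 5, 6}  B2 = {1, 4, 5, 7}  B3 = {2, 4, 5, 7}  B4 = {1, 3, 4, 5}
Tree: B1–B2, B2–B3, B1–B4

Each bag holds 4 vertices, so the decomposition has width 3, which upper-bounds the treewidth. Conversely, {1, 3, 4, 5} is a clique of size 4, and the vertices of any clique must share a bag in every tree decomposition; so some bag has ≥ 4 vertices and tw(G) ≥ 3. Therefore the treewidth is 3.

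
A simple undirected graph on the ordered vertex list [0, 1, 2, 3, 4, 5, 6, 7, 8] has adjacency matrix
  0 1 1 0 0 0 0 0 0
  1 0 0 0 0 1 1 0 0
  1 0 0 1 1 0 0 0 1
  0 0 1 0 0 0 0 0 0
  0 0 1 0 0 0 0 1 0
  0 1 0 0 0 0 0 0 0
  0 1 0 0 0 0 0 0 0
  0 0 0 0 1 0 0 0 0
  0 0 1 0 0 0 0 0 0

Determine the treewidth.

1

A width-1 tree decomposition is:
Bags: B1 = {2, 4}  B2 = {4, 7}  B3 = {0, 2}  B4 = {0, 1}  B5 = {1, 5}  B6 = {2, 8}  B7 = {2, 3}  B8 = {1, 6}
Tree: B1–B2, B1–B3, B3–B4, B4–B5, B3–B6, B3–B7, B4–B8
Each bag holds 2 vertices, so the decomposition has width 1, which upper-bounds the treewidth. Since G has at least one edge (e.g. 4–2), it is not an edgeless graph, so tw(G) ≥ 1. Therefore the treewidth is 1.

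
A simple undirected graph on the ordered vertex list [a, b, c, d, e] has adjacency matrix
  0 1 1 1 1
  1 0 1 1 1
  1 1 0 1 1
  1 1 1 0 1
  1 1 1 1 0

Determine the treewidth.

4

A width-4 tree decomposition is:
Bags: B1 = {a, b, c, d, e}
Tree: (single bag)
A single bag containing all 5 vertices is trivially a valid decomposition of width 4. For the lower bound, the 5 vertices {a, b, c, d, e} are pairwise adjacent, and any tree decomposition puts a clique entirely inside one bag — forcing width ≥ 4. The upper and lower bounds meet at 4, so that is the treewidth.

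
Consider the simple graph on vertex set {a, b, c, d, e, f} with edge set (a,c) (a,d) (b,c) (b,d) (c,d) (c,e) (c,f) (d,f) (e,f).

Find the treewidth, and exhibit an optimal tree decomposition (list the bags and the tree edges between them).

Treewidth 2.
One optimal decomposition is:
Bags: B1 = {c, e, f}  B2 = {c, d, f}  B3 = {a, c, d}  B4 = {b, c, d}
Tree: B1–B2, B2–B3, B3–B4

The largest bag has 3 vertices, giving width 2; this decomposition certifies tw(G) ≤ 2. Conversely, {a, c, d} is a clique of size 3, and the vertices of any clique must share a bag in every tree decomposition; so some bag has ≥ 3 vertices and tw(G) ≥ 2. Combining the bounds, tw(G) = 2.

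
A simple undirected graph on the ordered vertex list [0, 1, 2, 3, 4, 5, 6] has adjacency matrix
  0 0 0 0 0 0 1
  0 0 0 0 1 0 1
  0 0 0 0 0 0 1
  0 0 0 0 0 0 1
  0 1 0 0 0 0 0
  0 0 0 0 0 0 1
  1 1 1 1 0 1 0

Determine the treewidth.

A width-1 tree decomposition is:
Bags: B1 = {3, 6}  B2 = {1, 6}  B3 = {5, 6}  B4 = {0, 6}  B5 = {1, 4}  B6 = {2, 6}
Tree: B1–B2, B2–B3, B2–B4, B2–B5, B3–B6
Every bag has size at most 2, so the width is 2 − 1 = 1 and tw(G) ≤ 1. G has an edge, so its treewidth is at least 1. The upper and lower bounds meet at 1, so that is the treewidth.

1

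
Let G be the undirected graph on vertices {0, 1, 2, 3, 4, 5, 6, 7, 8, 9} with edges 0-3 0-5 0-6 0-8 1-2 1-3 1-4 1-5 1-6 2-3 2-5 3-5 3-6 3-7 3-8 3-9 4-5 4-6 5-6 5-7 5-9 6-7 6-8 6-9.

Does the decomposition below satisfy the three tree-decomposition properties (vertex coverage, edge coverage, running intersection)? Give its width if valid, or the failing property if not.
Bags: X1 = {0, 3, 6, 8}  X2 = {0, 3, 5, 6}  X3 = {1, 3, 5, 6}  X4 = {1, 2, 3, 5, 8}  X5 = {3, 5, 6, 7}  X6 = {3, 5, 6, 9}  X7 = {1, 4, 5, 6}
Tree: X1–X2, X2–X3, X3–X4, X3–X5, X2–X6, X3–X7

A tree decomposition must satisfy three properties: every vertex lies in some bag; for every edge, both endpoints lie together in some bag; and for every vertex, the bags containing it form a connected subtree. Here bags containing vertex 8 are not connected in the tree, so the decomposition is invalid.

No — bags containing vertex 8 are not connected in the tree.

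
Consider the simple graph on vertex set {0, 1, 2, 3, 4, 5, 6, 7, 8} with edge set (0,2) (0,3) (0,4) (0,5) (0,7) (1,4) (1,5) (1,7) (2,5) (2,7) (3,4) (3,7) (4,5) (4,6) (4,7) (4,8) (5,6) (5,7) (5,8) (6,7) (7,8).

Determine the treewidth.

3

A width-3 tree decomposition is:
Bags: B1 = {1, 4, 5, 7}  B2 = {4, 5, 6, 7}  B3 = {0, 4, 5, 7}  B4 = {0, 2, 5, 7}  B5 = {4, 5, 7, 8}  B6 = {0, 3, 4, 7}
Tree: B1–B2, B1–B3, B3–B4, B1–B5, B3–B6
The largest bag has 4 vertices, giving width 3; this decomposition certifies tw(G) ≤ 3. For the lower bound, the 4 vertices {0, 2, 5, 7} are pairwise adjacent, and any tree decomposition puts a clique entirely inside one bag — forcing width ≥ 3. Therefore the treewidth is 3.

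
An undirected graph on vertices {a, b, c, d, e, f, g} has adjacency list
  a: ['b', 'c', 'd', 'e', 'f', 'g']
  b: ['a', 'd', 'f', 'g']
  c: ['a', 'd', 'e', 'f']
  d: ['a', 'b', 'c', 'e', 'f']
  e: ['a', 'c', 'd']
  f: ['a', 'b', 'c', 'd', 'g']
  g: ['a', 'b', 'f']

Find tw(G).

3

A width-3 tree decomposition is:
Bags: B1 = {a, c, d, e}  B2 = {a, c, d, f}  B3 = {a, b, d, f}  B4 = {a, b, f, g}
Tree: B1–B2, B2–B3, B3–B4
The largest bag has 4 vertices, giving width 3; this decomposition certifies tw(G) ≤ 3. For the lower bound, the 4 vertices {a, c, d, e} are pairwise adjacent, and any tree decomposition puts a clique entirely inside one bag — forcing width ≥ 3. Therefore the treewidth is 3.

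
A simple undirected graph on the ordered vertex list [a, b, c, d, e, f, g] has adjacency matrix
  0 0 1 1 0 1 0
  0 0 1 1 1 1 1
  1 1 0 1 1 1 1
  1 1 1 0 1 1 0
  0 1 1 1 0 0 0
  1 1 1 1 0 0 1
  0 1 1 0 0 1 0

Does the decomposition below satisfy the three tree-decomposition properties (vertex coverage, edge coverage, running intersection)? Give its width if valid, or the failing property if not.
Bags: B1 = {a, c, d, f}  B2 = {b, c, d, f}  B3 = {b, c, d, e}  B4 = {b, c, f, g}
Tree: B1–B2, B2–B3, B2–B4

Every vertex of G appears in some bag (union = {a, b, c, d, e, f, g}); every edge is covered by a bag; and for each vertex v the set of bags containing v is connected in the bag tree. The decomposition is therefore valid. The largest bag has 4 vertices, so the width is 3.

Yes; width 3.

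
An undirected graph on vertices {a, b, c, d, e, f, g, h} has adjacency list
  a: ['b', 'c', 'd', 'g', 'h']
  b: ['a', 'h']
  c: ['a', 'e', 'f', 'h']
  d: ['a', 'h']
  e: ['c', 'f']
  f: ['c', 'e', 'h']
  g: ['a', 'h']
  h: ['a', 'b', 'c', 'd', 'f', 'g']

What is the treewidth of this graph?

2

A width-2 tree decomposition is:
Bags: B1 = {a, c, h}  B2 = {c, f, h}  B3 = {a, b, h}  B4 = {a, d, h}  B5 = {a, g, h}  B6 = {c, e, f}
Tree: B1–B2, B1–B3, B1–B4, B1–B5, B2–B6
Each bag holds 3 vertices, so the decomposition has width 2, which upper-bounds the treewidth. For the lower bound, the 3 vertices {c, e, f} are pairwise adjacent, and any tree decomposition puts a clique entirely inside one bag — forcing width ≥ 2. Hence tw(G) = 2 exactly.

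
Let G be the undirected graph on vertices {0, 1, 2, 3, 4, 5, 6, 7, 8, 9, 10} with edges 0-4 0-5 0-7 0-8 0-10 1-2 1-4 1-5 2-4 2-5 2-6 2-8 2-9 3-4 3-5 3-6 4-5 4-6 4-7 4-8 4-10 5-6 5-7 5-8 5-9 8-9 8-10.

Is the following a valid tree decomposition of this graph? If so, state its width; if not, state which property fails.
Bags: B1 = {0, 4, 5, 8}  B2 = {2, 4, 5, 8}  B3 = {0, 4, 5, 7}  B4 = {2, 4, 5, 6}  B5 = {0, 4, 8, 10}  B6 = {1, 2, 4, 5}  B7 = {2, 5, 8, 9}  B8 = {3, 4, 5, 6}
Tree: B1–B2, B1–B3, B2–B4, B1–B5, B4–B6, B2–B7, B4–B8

Vertex coverage: the bags together contain {0, 1, 2, 3, 4, 5, 6, 7, 8, 9, 10}, the full vertex set. Edge coverage: each edge of G has both endpoints in at least one bag. Running intersection: for every vertex, the bags containing it form a connected subtree. All three properties hold, so this is a valid tree decomposition of width max|bag| − 1 = 3, and hence tw(G) ≤ 3.

Yes; width 3.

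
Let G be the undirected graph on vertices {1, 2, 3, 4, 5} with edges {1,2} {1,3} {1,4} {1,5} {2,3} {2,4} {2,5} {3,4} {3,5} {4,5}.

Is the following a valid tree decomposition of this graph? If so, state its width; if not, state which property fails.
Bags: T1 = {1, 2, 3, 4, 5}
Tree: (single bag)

Yes; width 4.

Every vertex of G appears in some bag (union = {1, 2, 3, 4, 5}); every edge is covered by a bag; and for each vertex v the set of bags containing v is connected in the bag tree. The decomposition is therefore valid. The largest bag has 5 vertices, so the width is 4.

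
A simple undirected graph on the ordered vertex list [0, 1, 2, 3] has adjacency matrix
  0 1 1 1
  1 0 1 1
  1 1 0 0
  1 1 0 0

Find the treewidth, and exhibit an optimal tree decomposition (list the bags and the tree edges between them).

The largest bag has 3 vertices, giving width 2; this decomposition certifies tw(G) ≤ 2. For the lower bound, the 3 vertices {0, 1, 2} are pairwise adjacent, and any tree decomposition puts a clique entirely inside one bag — forcing width ≥ 2. Hence tw(G) = 2 exactly.

Treewidth 2.
One optimal decomposition is:
Bags: B1 = {0, 1, 3}  B2 = {0, 1, 2}
Tree: B1–B2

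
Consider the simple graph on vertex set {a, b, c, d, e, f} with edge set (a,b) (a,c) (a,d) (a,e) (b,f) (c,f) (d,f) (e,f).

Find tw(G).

A width-2 tree decomposition is:
Bags: B1 = {a, d, f}  B2 = {a, e, f}  B3 = {a, b, f}  B4 = {a, c, f}
Tree: B1–B2, B2–B3, B3–B4
Every bag has size at most 3, so the width is 3 − 1 = 2 and tw(G) ≤ 2. The edges f–d–a–e–f form a cycle, so G is not a tree and its treewidth is at least 2. The upper and lower bounds meet at 2, so that is the treewidth.

2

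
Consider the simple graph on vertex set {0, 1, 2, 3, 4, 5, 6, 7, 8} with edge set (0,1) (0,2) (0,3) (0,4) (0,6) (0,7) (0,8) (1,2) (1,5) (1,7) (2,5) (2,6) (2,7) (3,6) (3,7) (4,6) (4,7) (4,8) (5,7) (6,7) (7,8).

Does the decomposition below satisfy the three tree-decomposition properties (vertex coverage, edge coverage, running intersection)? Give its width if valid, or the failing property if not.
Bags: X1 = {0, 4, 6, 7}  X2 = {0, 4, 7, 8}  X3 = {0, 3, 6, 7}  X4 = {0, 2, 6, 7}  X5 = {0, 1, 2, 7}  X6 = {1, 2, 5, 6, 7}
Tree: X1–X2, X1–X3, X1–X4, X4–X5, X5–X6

No — bags containing vertex 6 are not connected in the tree.

A tree decomposition must satisfy three properties: every vertex lies in some bag; for every edge, both endpoints lie together in some bag; and for every vertex, the bags containing it form a connected subtree. Here bags containing vertex 6 are not connected in the tree, so the decomposition is invalid.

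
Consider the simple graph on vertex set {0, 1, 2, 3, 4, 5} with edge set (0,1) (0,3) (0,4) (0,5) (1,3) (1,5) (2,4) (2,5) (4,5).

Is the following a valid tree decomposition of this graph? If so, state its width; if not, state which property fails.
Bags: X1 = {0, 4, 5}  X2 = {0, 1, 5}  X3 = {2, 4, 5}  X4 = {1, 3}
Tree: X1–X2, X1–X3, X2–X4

A tree decomposition must satisfy three properties: every vertex lies in some bag; for every edge, both endpoints lie together in some bag; and for every vertex, the bags containing it form a connected subtree. Here edge (0,3) lies in no bag, so the decomposition is invalid.

No — edge (0,3) lies in no bag.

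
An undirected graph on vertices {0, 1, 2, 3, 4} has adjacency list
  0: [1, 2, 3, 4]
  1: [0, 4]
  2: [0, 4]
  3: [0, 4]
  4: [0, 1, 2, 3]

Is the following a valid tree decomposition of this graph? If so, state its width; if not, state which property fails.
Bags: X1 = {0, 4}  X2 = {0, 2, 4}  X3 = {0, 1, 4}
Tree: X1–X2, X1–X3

No — vertex 3 appears in no bag.

A tree decomposition must satisfy three properties: every vertex lies in some bag; for every edge, both endpoints lie together in some bag; and for every vertex, the bags containing it form a connected subtree. Here vertex 3 appears in no bag, so the decomposition is invalid.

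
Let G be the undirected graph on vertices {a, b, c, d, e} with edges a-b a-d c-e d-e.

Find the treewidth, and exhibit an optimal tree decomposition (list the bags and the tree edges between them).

Treewidth 1.
One optimal decomposition is:
Bags: B1 = {c, e}  B2 = {d, e}  B3 = {a, d}  B4 = {a, b}
Tree: B1–B2, B2–B3, B3–B4

The largest bag has 2 vertices, giving width 1; this decomposition certifies tw(G) ≤ 1. Any graph with an edge has treewidth ≥ 1, and G has the edge c–e. Combining the bounds, tw(G) = 1.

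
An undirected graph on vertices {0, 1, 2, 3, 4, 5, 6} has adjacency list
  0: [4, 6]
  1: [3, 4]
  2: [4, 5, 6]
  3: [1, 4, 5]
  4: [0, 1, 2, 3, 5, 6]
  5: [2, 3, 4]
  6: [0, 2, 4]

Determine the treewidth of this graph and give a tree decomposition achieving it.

Treewidth 2.
One optimal decomposition is:
Bags: B1 = {2, 4, 6}  B2 = {2, 4, 5}  B3 = {3, 4, 5}  B4 = {1, 3, 4}  B5 = {0, 4, 6}
Tree: B1–B2, B2–B3, B3–B4, B1–B5

Every bag has size at most 3, so the width is 3 − 1 = 2 and tw(G) ≤ 2. For the lower bound, the 3 vertices {0, 4, 6} are pairwise adjacent, and any tree decomposition puts a clique entirely inside one bag — forcing width ≥ 2. Hence tw(G) = 2 exactly.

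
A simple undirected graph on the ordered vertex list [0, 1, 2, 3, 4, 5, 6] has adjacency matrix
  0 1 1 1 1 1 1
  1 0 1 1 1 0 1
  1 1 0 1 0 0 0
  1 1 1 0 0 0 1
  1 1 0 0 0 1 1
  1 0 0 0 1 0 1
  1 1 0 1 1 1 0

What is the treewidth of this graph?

A width-3 tree decomposition is:
Bags: B1 = {0, 1, 4, 6}  B2 = {0, 1, 3, 6}  B3 = {0, 4, 5, 6}  B4 = {0, 1, 2, 3}
Tree: B1–B2, B1–B3, B2–B4
Each bag holds 4 vertices, so the decomposition has width 3, which upper-bounds the treewidth. On the other hand G contains the 4-clique {0, 1, 2, 3}. A clique must lie in a single bag of any decomposition, so no decomposition can have width below 3. Combining the bounds, tw(G) = 3.

3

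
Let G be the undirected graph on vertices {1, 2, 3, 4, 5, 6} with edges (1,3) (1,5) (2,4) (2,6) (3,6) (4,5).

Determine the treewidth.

2

A width-2 tree decomposition is:
Bags: B1 = {1, 4, 5}  B2 = {1, 2, 4}  B3 = {1, 2, 6}  B4 = {1, 3, 6}
Tree: B1–B2, B2–B3, B3–B4
Each bag holds 3 vertices, so the decomposition has width 2, which upper-bounds the treewidth. Since 1–5–4–2–6–3–1 is a cycle in G, G is not acyclic. Forests are exactly the graphs of treewidth ≤ 1, so tw(G) ≥ 2. Combining the bounds, tw(G) = 2.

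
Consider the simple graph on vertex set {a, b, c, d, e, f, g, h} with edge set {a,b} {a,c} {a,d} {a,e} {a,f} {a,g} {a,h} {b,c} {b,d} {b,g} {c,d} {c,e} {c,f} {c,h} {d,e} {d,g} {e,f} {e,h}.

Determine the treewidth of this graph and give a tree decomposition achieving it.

Treewidth 3.
One optimal decomposition is:
Bags: B1 = {a, b, d, g}  B2 = {a, b, c, d}  B3 = {a, c, d, e}  B4 = {a, c, e, f}  B5 = {a, c, e, h}
Tree: B1–B2, B2–B3, B3–B4, B3–B5

Every bag has size at most 4, so the width is 4 − 1 = 3 and tw(G) ≤ 3. For the lower bound, the 4 vertices {a, b, d, g} are pairwise adjacent, and any tree decomposition puts a clique entirely inside one bag — forcing width ≥ 3. The upper and lower bounds meet at 3, so that is the treewidth.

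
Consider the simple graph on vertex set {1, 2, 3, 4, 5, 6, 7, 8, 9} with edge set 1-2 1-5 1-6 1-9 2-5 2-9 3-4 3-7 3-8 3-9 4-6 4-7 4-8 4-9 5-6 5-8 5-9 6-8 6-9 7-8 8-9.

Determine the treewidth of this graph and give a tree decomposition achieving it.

Every bag has size at most 4, so the width is 4 − 1 = 3 and tw(G) ≤ 3. On the other hand G contains the 4-clique {3, 4, 8, 9}. A clique must lie in a single bag of any decomposition, so no decomposition can have width below 3. Hence tw(G) = 3 exactly.

Treewidth 3.
One such decomposition:
Bags: B1 = {3, 4, 8, 9}  B2 = {4, 6, 8, 9}  B3 = {5, 6, 8, 9}  B4 = {1, 5, 6, 9}  B5 = {1, 2, 5, 9}  B6 = {3, 4, 7, 8}
Tree: B1–B2, B2–B3, B3–B4, B4–B5, B1–B6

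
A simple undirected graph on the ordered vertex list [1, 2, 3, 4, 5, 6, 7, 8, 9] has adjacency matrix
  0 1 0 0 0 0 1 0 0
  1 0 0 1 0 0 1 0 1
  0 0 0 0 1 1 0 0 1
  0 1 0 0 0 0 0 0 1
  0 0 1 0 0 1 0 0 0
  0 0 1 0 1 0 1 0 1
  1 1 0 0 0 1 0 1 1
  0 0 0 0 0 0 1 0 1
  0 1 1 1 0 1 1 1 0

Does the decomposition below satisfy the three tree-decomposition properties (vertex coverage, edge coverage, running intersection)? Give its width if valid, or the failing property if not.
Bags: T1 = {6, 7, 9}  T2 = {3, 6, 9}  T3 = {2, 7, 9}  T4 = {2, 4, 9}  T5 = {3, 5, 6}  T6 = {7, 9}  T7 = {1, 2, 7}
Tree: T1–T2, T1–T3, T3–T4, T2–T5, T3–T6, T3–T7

A tree decomposition must satisfy three properties: every vertex lies in some bag; for every edge, both endpoints lie together in some bag; and for every vertex, the bags containing it form a connected subtree. Here vertex 8 appears in no bag, so the decomposition is invalid.

No — vertex 8 appears in no bag.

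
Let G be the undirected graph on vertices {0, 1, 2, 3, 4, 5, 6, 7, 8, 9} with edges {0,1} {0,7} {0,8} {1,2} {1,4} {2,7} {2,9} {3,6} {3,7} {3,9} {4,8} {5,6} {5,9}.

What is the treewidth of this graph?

A width-2 tree decomposition is:
Bags: B1 = {3, 5, 6}  B2 = {3, 5, 9}  B3 = {3, 7, 9}  B4 = {2, 7, 9}  B5 = {0, 2, 7}  B6 = {0, 1, 2}  B7 = {0, 1, 8}  B8 = {1, 4, 8}
Tree: B1–B2, B2–B3, B3–B4, B4–B5, B5–B6, B6–B7, B7–B8
The largest bag has 3 vertices, giving width 2; this decomposition certifies tw(G) ≤ 2. Since 6–5–9–3–6 is a cycle in G, G is not acyclic. Forests are exactly the graphs of treewidth ≤ 1, so tw(G) ≥ 2. Hence tw(G) = 2 exactly.

2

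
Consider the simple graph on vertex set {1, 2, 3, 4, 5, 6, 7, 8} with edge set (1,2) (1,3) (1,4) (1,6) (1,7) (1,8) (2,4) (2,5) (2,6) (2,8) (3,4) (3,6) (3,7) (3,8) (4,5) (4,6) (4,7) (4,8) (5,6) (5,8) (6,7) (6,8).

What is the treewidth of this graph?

4

A width-4 tree decomposition is:
Bags: B1 = {2, 4, 5, 6, 8}  B2 = {1, 2, 4, 6, 8}  B3 = {1, 3, 4, 6, 8}  B4 = {1, 3, 4, 6, 7}
Tree: B1–B2, B2–B3, B3–B4
Each bag holds 5 vertices, so the decomposition has width 4, which upper-bounds the treewidth. On the other hand G contains the 5-clique {1, 2, 4, 6, 8}. A clique must lie in a single bag of any decomposition, so no decomposition can have width below 4. Combining the bounds, tw(G) = 4.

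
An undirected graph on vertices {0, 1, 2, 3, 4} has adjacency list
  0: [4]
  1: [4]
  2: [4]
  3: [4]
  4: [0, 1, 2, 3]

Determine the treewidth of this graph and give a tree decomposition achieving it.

Every bag has size at most 2, so the width is 2 − 1 = 1 and tw(G) ≤ 1. G has an edge, so its treewidth is at least 1. Hence tw(G) = 1 exactly.

Treewidth 1.
Bags: B1 = {2, 4}  B2 = {3, 4}  B3 = {0, 4}  B4 = {1, 4}
Tree: B1–B2, B2–B3, B3–B4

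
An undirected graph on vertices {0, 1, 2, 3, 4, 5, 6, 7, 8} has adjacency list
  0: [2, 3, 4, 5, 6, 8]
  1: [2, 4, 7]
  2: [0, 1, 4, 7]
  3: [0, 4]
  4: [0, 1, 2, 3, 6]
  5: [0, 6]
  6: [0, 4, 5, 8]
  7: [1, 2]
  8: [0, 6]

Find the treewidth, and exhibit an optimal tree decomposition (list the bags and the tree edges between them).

Treewidth 2.
One optimal decomposition is:
Bags: B1 = {0, 6, 8}  B2 = {0, 4, 6}  B3 = {0, 2, 4}  B4 = {0, 5, 6}  B5 = {0, 3, 4}  B6 = {1, 2, 4}  B7 = {1, 2, 7}
Tree: B1–B2, B2–B3, B1–B4, B3–B5, B3–B6, B6–B7

Every bag has size at most 3, so the width is 3 − 1 = 2 and tw(G) ≤ 2. Conversely, {0, 6, 8} is a clique of size 3, and the vertices of any clique must share a bag in every tree decomposition; so some bag has ≥ 3 vertices and tw(G) ≥ 2. Hence tw(G) = 2 exactly.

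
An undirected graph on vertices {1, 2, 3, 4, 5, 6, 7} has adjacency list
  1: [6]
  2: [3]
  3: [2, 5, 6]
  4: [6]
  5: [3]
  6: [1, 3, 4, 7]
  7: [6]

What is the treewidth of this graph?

1

A width-1 tree decomposition is:
Bags: B1 = {4, 6}  B2 = {3, 6}  B3 = {2, 3}  B4 = {1, 6}  B5 = {3, 5}  B6 = {6, 7}
Tree: B1–B2, B2–B3, B2–B4, B3–B5, B4–B6
Every bag has size at most 2, so the width is 2 − 1 = 1 and tw(G) ≤ 1. G has an edge, so its treewidth is at least 1. Therefore the treewidth is 1.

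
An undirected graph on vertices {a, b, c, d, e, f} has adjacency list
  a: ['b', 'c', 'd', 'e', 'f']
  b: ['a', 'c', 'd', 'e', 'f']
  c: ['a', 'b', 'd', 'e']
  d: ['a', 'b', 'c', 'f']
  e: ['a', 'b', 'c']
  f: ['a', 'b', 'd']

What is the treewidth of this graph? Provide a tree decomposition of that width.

Treewidth 3.
One such decomposition:
Bags: B1 = {a, b, c, e}  B2 = {a, b, c, d}  B3 = {a, b, d, f}
Tree: B1–B2, B2–B3

Every bag has size at most 4, so the width is 4 − 1 = 3 and tw(G) ≤ 3. For the lower bound, the 4 vertices {a, b, c, d} are pairwise adjacent, and any tree decomposition puts a clique entirely inside one bag — forcing width ≥ 3. Hence tw(G) = 3 exactly.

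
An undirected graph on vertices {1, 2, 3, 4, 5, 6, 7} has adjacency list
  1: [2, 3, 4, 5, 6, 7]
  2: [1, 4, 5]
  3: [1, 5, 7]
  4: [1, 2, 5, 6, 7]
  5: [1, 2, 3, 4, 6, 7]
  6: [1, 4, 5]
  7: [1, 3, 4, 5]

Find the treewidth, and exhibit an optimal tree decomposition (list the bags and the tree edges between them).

The largest bag has 4 vertices, giving width 3; this decomposition certifies tw(G) ≤ 3. On the other hand G contains the 4-clique {1, 3, 5, 7}. A clique must lie in a single bag of any decomposition, so no decomposition can have width below 3. Combining the bounds, tw(G) = 3.

Treewidth 3.
One optimal decomposition is:
Bags: B1 = {1, 2, 4, 5}  B2 = {1, 4, 5, 6}  B3 = {1, 4, 5, 7}  B4 = {1, 3, 5, 7}
Tree: B1–B2, B2–B3, B3–B4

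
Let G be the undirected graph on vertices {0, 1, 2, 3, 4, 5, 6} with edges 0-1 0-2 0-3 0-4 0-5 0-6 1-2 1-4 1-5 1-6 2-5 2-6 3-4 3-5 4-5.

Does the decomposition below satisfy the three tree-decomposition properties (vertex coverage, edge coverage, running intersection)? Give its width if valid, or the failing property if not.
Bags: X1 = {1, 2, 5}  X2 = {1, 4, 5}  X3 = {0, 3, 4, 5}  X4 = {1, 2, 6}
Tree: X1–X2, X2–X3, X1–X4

A tree decomposition must satisfy three properties: every vertex lies in some bag; for every edge, both endpoints lie together in some bag; and for every vertex, the bags containing it form a connected subtree. Here edge (0,1) lies in no bag, so the decomposition is invalid.

No — edge (0,1) lies in no bag.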